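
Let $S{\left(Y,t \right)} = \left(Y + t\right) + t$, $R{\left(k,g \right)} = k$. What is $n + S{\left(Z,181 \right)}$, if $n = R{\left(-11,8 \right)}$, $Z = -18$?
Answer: $333$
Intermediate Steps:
$S{\left(Y,t \right)} = Y + 2 t$
$n = -11$
$n + S{\left(Z,181 \right)} = -11 + \left(-18 + 2 \cdot 181\right) = -11 + \left(-18 + 362\right) = -11 + 344 = 333$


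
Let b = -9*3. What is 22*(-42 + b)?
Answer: -1518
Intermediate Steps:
b = -27
22*(-42 + b) = 22*(-42 - 27) = 22*(-69) = -1518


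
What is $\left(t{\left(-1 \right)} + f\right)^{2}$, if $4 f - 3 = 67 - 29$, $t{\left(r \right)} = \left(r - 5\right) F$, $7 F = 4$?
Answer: $\frac{36481}{784} \approx 46.532$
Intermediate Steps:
$F = \frac{4}{7}$ ($F = \frac{1}{7} \cdot 4 = \frac{4}{7} \approx 0.57143$)
$t{\left(r \right)} = - \frac{20}{7} + \frac{4 r}{7}$ ($t{\left(r \right)} = \left(r - 5\right) \frac{4}{7} = \left(-5 + r\right) \frac{4}{7} = - \frac{20}{7} + \frac{4 r}{7}$)
$f = \frac{41}{4}$ ($f = \frac{3}{4} + \frac{67 - 29}{4} = \frac{3}{4} + \frac{1}{4} \cdot 38 = \frac{3}{4} + \frac{19}{2} = \frac{41}{4} \approx 10.25$)
$\left(t{\left(-1 \right)} + f\right)^{2} = \left(\left(- \frac{20}{7} + \frac{4}{7} \left(-1\right)\right) + \frac{41}{4}\right)^{2} = \left(\left(- \frac{20}{7} - \frac{4}{7}\right) + \frac{41}{4}\right)^{2} = \left(- \frac{24}{7} + \frac{41}{4}\right)^{2} = \left(\frac{191}{28}\right)^{2} = \frac{36481}{784}$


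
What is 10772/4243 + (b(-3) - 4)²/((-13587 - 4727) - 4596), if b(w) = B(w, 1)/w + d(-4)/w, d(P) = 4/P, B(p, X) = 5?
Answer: 1109996236/437432085 ≈ 2.5375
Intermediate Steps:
b(w) = 4/w (b(w) = 5/w + (4/(-4))/w = 5/w + (4*(-¼))/w = 5/w - 1/w = 4/w)
10772/4243 + (b(-3) - 4)²/((-13587 - 4727) - 4596) = 10772/4243 + (4/(-3) - 4)²/((-13587 - 4727) - 4596) = 10772*(1/4243) + (4*(-⅓) - 4)²/(-18314 - 4596) = 10772/4243 + (-4/3 - 4)²/(-22910) = 10772/4243 + (-16/3)²*(-1/22910) = 10772/4243 + (256/9)*(-1/22910) = 10772/4243 - 128/103095 = 1109996236/437432085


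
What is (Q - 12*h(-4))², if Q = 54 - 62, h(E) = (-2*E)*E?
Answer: 141376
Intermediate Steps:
h(E) = -2*E²
Q = -8
(Q - 12*h(-4))² = (-8 - (-24)*(-4)²)² = (-8 - (-24)*16)² = (-8 - 12*(-32))² = (-8 + 384)² = 376² = 141376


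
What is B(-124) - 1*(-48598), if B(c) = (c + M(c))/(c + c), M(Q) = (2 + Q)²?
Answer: 1504693/31 ≈ 48539.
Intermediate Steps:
B(c) = (c + (2 + c)²)/(2*c) (B(c) = (c + (2 + c)²)/(c + c) = (c + (2 + c)²)/((2*c)) = (c + (2 + c)²)*(1/(2*c)) = (c + (2 + c)²)/(2*c))
B(-124) - 1*(-48598) = (½)*(-124 + (2 - 124)²)/(-124) - 1*(-48598) = (½)*(-1/124)*(-124 + (-122)²) + 48598 = (½)*(-1/124)*(-124 + 14884) + 48598 = (½)*(-1/124)*14760 + 48598 = -1845/31 + 48598 = 1504693/31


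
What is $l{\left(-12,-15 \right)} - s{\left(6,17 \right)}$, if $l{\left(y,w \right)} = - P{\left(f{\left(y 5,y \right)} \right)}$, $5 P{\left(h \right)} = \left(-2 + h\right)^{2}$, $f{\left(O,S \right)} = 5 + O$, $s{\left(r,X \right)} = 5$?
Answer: $- \frac{3274}{5} \approx -654.8$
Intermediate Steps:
$P{\left(h \right)} = \frac{\left(-2 + h\right)^{2}}{5}$
$l{\left(y,w \right)} = - \frac{\left(3 + 5 y\right)^{2}}{5}$ ($l{\left(y,w \right)} = - \frac{\left(-2 + \left(5 + y 5\right)\right)^{2}}{5} = - \frac{\left(-2 + \left(5 + 5 y\right)\right)^{2}}{5} = - \frac{\left(3 + 5 y\right)^{2}}{5}$)
$l{\left(-12,-15 \right)} - s{\left(6,17 \right)} = - \frac{\left(3 + 5 \left(-12\right)\right)^{2}}{5} - 5 = - \frac{\left(3 - 60\right)^{2}}{5} - 5 = - \frac{\left(-57\right)^{2}}{5} - 5 = \left(- \frac{1}{5}\right) 3249 - 5 = - \frac{3249}{5} - 5 = - \frac{3274}{5}$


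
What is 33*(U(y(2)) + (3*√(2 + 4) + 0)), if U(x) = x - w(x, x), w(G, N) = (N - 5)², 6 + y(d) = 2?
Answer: -2805 + 99*√6 ≈ -2562.5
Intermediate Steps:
y(d) = -4 (y(d) = -6 + 2 = -4)
w(G, N) = (-5 + N)²
U(x) = x - (-5 + x)²
33*(U(y(2)) + (3*√(2 + 4) + 0)) = 33*((-4 - (-5 - 4)²) + (3*√(2 + 4) + 0)) = 33*((-4 - 1*(-9)²) + (3*√6 + 0)) = 33*((-4 - 1*81) + 3*√6) = 33*((-4 - 81) + 3*√6) = 33*(-85 + 3*√6) = -2805 + 99*√6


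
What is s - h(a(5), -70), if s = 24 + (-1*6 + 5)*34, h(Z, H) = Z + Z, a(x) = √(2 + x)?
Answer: -10 - 2*√7 ≈ -15.292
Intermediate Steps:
h(Z, H) = 2*Z
s = -10 (s = 24 + (-6 + 5)*34 = 24 - 1*34 = 24 - 34 = -10)
s - h(a(5), -70) = -10 - 2*√(2 + 5) = -10 - 2*√7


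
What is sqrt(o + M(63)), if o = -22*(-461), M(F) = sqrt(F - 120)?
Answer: sqrt(10142 + I*sqrt(57)) ≈ 100.71 + 0.0375*I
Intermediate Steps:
M(F) = sqrt(-120 + F)
o = 10142
sqrt(o + M(63)) = sqrt(10142 + sqrt(-120 + 63)) = sqrt(10142 + sqrt(-57)) = sqrt(10142 + I*sqrt(57))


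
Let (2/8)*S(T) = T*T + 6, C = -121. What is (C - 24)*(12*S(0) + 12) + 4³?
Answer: -43436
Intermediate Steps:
S(T) = 24 + 4*T² (S(T) = 4*(T*T + 6) = 4*(T² + 6) = 4*(6 + T²) = 24 + 4*T²)
(C - 24)*(12*S(0) + 12) + 4³ = (-121 - 24)*(12*(24 + 4*0²) + 12) + 4³ = -145*(12*(24 + 4*0) + 12) + 64 = -145*(12*(24 + 0) + 12) + 64 = -145*(12*24 + 12) + 64 = -145*(288 + 12) + 64 = -145*300 + 64 = -43500 + 64 = -43436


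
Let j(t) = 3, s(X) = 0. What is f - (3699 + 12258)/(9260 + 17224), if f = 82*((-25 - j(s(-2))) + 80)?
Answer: 37637273/8828 ≈ 4263.4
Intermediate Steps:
f = 4264 (f = 82*((-25 - 1*3) + 80) = 82*((-25 - 3) + 80) = 82*(-28 + 80) = 82*52 = 4264)
f - (3699 + 12258)/(9260 + 17224) = 4264 - (3699 + 12258)/(9260 + 17224) = 4264 - 15957/26484 = 4264 - 1*5319/8828 = 4264 - 5319/8828 = 37637273/8828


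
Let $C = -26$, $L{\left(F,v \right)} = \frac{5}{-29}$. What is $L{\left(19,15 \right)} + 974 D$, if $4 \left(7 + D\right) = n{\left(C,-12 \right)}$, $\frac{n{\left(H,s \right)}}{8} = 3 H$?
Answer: $- \frac{4604103}{29} \approx -1.5876 \cdot 10^{5}$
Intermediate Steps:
$L{\left(F,v \right)} = - \frac{5}{29}$ ($L{\left(F,v \right)} = 5 \left(- \frac{1}{29}\right) = - \frac{5}{29}$)
$n{\left(H,s \right)} = 24 H$ ($n{\left(H,s \right)} = 8 \cdot 3 H = 24 H$)
$D = -163$ ($D = -7 + \frac{24 \left(-26\right)}{4} = -7 + \frac{1}{4} \left(-624\right) = -7 - 156 = -163$)
$L{\left(19,15 \right)} + 974 D = - \frac{5}{29} + 974 \left(-163\right) = - \frac{5}{29} - 158762 = - \frac{4604103}{29}$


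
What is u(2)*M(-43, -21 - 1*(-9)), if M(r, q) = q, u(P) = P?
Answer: -24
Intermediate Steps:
u(2)*M(-43, -21 - 1*(-9)) = 2*(-21 - 1*(-9)) = 2*(-21 + 9) = 2*(-12) = -24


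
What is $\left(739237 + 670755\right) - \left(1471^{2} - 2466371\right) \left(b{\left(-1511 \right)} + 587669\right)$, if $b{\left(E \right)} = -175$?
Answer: $177735969812$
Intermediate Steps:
$\left(739237 + 670755\right) - \left(1471^{2} - 2466371\right) \left(b{\left(-1511 \right)} + 587669\right) = \left(739237 + 670755\right) - \left(1471^{2} - 2466371\right) \left(-175 + 587669\right) = 1409992 - \left(2163841 - 2466371\right) 587494 = 1409992 - \left(-302530\right) 587494 = 1409992 - -177734559820 = 1409992 + 177734559820 = 177735969812$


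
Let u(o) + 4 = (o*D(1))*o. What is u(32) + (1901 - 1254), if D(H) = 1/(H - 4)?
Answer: 905/3 ≈ 301.67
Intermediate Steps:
D(H) = 1/(-4 + H)
u(o) = -4 - o²/3 (u(o) = -4 + (o/(-4 + 1))*o = -4 + (o/(-3))*o = -4 + (o*(-⅓))*o = -4 + (-o/3)*o = -4 - o²/3)
u(32) + (1901 - 1254) = (-4 - ⅓*32²) + (1901 - 1254) = (-4 - ⅓*1024) + 647 = (-4 - 1024/3) + 647 = -1036/3 + 647 = 905/3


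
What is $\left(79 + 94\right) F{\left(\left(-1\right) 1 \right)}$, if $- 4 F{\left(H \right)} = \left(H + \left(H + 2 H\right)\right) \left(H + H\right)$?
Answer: $-346$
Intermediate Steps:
$F{\left(H \right)} = - 2 H^{2}$ ($F{\left(H \right)} = - \frac{\left(H + \left(H + 2 H\right)\right) \left(H + H\right)}{4} = - \frac{\left(H + 3 H\right) 2 H}{4} = - \frac{4 H 2 H}{4} = - \frac{8 H^{2}}{4} = - 2 H^{2}$)
$\left(79 + 94\right) F{\left(\left(-1\right) 1 \right)} = \left(79 + 94\right) \left(- 2 \left(\left(-1\right) 1\right)^{2}\right) = 173 \left(- 2 \left(-1\right)^{2}\right) = 173 \left(\left(-2\right) 1\right) = 173 \left(-2\right) = -346$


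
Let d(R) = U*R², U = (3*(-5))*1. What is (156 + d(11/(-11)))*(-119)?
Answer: -16779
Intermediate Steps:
U = -15 (U = -15*1 = -15)
d(R) = -15*R²
(156 + d(11/(-11)))*(-119) = (156 - 15*1²)*(-119) = (156 - 15*(-1)²)*(-119) = (156 - 15*1)*(-119) = (156 - 15)*(-119) = 141*(-119) = -16779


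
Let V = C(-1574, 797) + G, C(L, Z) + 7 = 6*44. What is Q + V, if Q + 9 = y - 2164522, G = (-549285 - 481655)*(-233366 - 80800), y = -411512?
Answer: 323883720254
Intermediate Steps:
C(L, Z) = 257 (C(L, Z) = -7 + 6*44 = -7 + 264 = 257)
G = 323886296040 (G = -1030940*(-314166) = 323886296040)
V = 323886296297 (V = 257 + 323886296040 = 323886296297)
Q = -2576043 (Q = -9 + (-411512 - 2164522) = -9 - 2576034 = -2576043)
Q + V = -2576043 + 323886296297 = 323883720254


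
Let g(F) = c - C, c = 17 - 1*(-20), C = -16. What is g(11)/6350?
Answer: 53/6350 ≈ 0.0083465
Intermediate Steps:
c = 37 (c = 17 + 20 = 37)
g(F) = 53 (g(F) = 37 - 1*(-16) = 37 + 16 = 53)
g(11)/6350 = 53/6350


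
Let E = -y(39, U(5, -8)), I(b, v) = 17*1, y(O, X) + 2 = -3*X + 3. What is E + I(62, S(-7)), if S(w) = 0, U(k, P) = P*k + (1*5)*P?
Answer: -224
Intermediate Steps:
U(k, P) = 5*P + P*k (U(k, P) = P*k + 5*P = 5*P + P*k)
y(O, X) = 1 - 3*X (y(O, X) = -2 + (-3*X + 3) = -2 + (3 - 3*X) = 1 - 3*X)
I(b, v) = 17
E = -241 (E = -(1 - (-24)*(5 + 5)) = -(1 - (-24)*10) = -(1 - 3*(-80)) = -(1 + 240) = -1*241 = -241)
E + I(62, S(-7)) = -241 + 17 = -224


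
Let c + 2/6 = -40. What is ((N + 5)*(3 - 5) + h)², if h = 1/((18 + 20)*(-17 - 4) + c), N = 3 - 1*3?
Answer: 632673409/6325225 ≈ 100.02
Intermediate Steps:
c = -121/3 (c = -⅓ - 40 = -121/3 ≈ -40.333)
N = 0 (N = 3 - 3 = 0)
h = -3/2515 (h = 1/((18 + 20)*(-17 - 4) - 121/3) = 1/(38*(-21) - 121/3) = 1/(-798 - 121/3) = 1/(-2515/3) = -3/2515 ≈ -0.0011928)
((N + 5)*(3 - 5) + h)² = ((0 + 5)*(3 - 5) - 3/2515)² = (5*(-2) - 3/2515)² = (-10 - 3/2515)² = (-25153/2515)² = 632673409/6325225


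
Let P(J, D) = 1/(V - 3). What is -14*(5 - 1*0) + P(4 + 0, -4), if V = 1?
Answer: -141/2 ≈ -70.500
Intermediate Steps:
P(J, D) = -½ (P(J, D) = 1/(1 - 3) = 1/(-2) = -½)
-14*(5 - 1*0) + P(4 + 0, -4) = -14*(5 - 1*0) - ½ = -14*(5 + 0) - ½ = -14*5 - ½ = -70 - ½ = -141/2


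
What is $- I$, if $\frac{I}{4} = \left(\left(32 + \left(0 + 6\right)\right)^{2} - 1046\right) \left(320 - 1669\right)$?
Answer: $2147608$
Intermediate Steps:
$I = -2147608$ ($I = 4 \left(\left(32 + \left(0 + 6\right)\right)^{2} - 1046\right) \left(320 - 1669\right) = 4 \left(\left(32 + 6\right)^{2} - 1046\right) \left(-1349\right) = 4 \left(38^{2} - 1046\right) \left(-1349\right) = 4 \left(1444 - 1046\right) \left(-1349\right) = 4 \cdot 398 \left(-1349\right) = 4 \left(-536902\right) = -2147608$)
$- I = \left(-1\right) \left(-2147608\right) = 2147608$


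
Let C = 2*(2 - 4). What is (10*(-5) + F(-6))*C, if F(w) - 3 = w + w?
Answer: 236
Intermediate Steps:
F(w) = 3 + 2*w (F(w) = 3 + (w + w) = 3 + 2*w)
C = -4 (C = 2*(-2) = -4)
(10*(-5) + F(-6))*C = (10*(-5) + (3 + 2*(-6)))*(-4) = (-50 + (3 - 12))*(-4) = (-50 - 9)*(-4) = -59*(-4) = 236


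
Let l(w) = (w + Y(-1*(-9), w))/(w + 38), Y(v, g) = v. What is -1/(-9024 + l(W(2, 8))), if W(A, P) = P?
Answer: 46/415087 ≈ 0.00011082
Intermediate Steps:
l(w) = (9 + w)/(38 + w) (l(w) = (w - 1*(-9))/(w + 38) = (w + 9)/(38 + w) = (9 + w)/(38 + w))
-1/(-9024 + l(W(2, 8))) = -1/(-9024 + (9 + 8)/(38 + 8)) = -1/(-9024 + 17/46) = -1/(-415087/46) = -1*(-46/415087) = 46/415087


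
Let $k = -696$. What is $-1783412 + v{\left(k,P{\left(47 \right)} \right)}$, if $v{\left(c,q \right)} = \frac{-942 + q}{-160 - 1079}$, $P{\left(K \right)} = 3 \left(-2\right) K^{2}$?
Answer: $- \frac{105220632}{59} \approx -1.7834 \cdot 10^{6}$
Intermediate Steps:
$P{\left(K \right)} = - 6 K^{2}$
$v{\left(c,q \right)} = \frac{314}{413} - \frac{q}{1239}$ ($v{\left(c,q \right)} = \frac{-942 + q}{-1239} = \left(-942 + q\right) \left(- \frac{1}{1239}\right) = \frac{314}{413} - \frac{q}{1239}$)
$-1783412 + v{\left(k,P{\left(47 \right)} \right)} = -1783412 - \left(- \frac{314}{413} + \frac{\left(-6\right) 47^{2}}{1239}\right) = -1783412 - \left(- \frac{314}{413} + \frac{\left(-6\right) 2209}{1239}\right) = -1783412 + \left(\frac{314}{413} - - \frac{4418}{413}\right) = -1783412 + \left(\frac{314}{413} + \frac{4418}{413}\right) = -1783412 + \frac{676}{59} = - \frac{105220632}{59}$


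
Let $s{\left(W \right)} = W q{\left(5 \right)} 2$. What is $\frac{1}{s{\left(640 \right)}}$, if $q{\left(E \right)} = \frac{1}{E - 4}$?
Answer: $\frac{1}{1280} \approx 0.00078125$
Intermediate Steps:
$q{\left(E \right)} = \frac{1}{-4 + E}$
$s{\left(W \right)} = 2 W$ ($s{\left(W \right)} = \frac{W}{-4 + 5} \cdot 2 = \frac{W}{1} \cdot 2 = W 1 \cdot 2 = W 2 = 2 W$)
$\frac{1}{s{\left(640 \right)}} = \frac{1}{2 \cdot 640} = \frac{1}{1280}$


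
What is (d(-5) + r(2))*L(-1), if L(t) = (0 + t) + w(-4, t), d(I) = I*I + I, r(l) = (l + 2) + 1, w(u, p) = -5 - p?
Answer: -125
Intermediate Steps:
r(l) = 3 + l (r(l) = (2 + l) + 1 = 3 + l)
d(I) = I + I**2 (d(I) = I**2 + I = I + I**2)
L(t) = -5 (L(t) = (0 + t) + (-5 - t) = t + (-5 - t) = -5)
(d(-5) + r(2))*L(-1) = (-5*(1 - 5) + (3 + 2))*(-5) = (-5*(-4) + 5)*(-5) = (20 + 5)*(-5) = 25*(-5) = -125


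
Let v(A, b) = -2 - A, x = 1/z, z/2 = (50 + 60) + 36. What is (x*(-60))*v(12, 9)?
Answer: 210/73 ≈ 2.8767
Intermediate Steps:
z = 292 (z = 2*((50 + 60) + 36) = 2*(110 + 36) = 2*146 = 292)
x = 1/292 ≈ 0.0034247
(x*(-60))*v(12, 9) = ((1/292)*(-60))*(-2 - 1*12) = -15*(-2 - 12)/73 = -15/73*(-14) = 210/73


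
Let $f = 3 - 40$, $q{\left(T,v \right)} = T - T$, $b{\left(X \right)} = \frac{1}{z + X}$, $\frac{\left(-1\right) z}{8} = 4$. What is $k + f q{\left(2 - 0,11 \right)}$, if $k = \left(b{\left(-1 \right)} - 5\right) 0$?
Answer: $0$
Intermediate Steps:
$z = -32$ ($z = \left(-8\right) 4 = -32$)
$b{\left(X \right)} = \frac{1}{-32 + X}$
$q{\left(T,v \right)} = 0$
$f = -37$ ($f = 3 - 40 = -37$)
$k = 0$ ($k = \left(\frac{1}{-32 - 1} - 5\right) 0 = \left(\frac{1}{-33} - 5\right) 0 = \left(- \frac{1}{33} - 5\right) 0 = \left(- \frac{166}{33}\right) 0 = 0$)
$k + f q{\left(2 - 0,11 \right)} = 0 - 0 = 0 + 0 = 0$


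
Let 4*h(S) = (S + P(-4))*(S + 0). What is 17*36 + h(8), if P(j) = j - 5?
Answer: 610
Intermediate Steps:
P(j) = -5 + j
h(S) = S*(-9 + S)/4 (h(S) = ((S + (-5 - 4))*(S + 0))/4 = ((S - 9)*S)/4 = ((-9 + S)*S)/4 = (S*(-9 + S))/4 = S*(-9 + S)/4)
17*36 + h(8) = 17*36 + (¼)*8*(-9 + 8) = 612 + (¼)*8*(-1) = 612 - 2 = 610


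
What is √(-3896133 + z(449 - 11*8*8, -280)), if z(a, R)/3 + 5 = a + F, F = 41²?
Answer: 3*I*√432430 ≈ 1972.8*I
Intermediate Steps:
F = 1681
z(a, R) = 5028 + 3*a (z(a, R) = -15 + 3*(a + 1681) = -15 + 3*(1681 + a) = -15 + (5043 + 3*a) = 5028 + 3*a)
√(-3896133 + z(449 - 11*8*8, -280)) = √(-3896133 + (5028 + 3*(449 - 11*8*8))) = √(-3896133 + (5028 + 3*(449 - 88*8))) = √(-3896133 + (5028 + 3*(449 - 1*704))) = √(-3896133 + (5028 + 3*(449 - 704))) = √(-3896133 + (5028 + 3*(-255))) = √(-3896133 + (5028 - 765)) = √(-3896133 + 4263) = √(-3891870) = 3*I*√432430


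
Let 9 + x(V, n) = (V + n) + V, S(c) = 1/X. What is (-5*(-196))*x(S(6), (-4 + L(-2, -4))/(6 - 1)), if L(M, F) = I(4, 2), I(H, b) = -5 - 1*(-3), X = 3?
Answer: -28028/3 ≈ -9342.7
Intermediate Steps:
S(c) = ⅓ (S(c) = 1/3 = ⅓)
I(H, b) = -2 (I(H, b) = -5 + 3 = -2)
L(M, F) = -2
x(V, n) = -9 + n + 2*V (x(V, n) = -9 + ((V + n) + V) = -9 + (n + 2*V) = -9 + n + 2*V)
(-5*(-196))*x(S(6), (-4 + L(-2, -4))/(6 - 1)) = (-5*(-196))*(-9 + (-4 - 2)/(6 - 1) + 2*(⅓)) = 980*(-9 - 6/5 + ⅔) = 980*(-143/15) = -28028/3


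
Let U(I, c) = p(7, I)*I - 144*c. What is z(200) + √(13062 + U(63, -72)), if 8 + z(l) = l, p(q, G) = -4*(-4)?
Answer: 192 + √24438 ≈ 348.33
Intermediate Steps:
p(q, G) = 16
U(I, c) = -144*c + 16*I (U(I, c) = 16*I - 144*c = -144*c + 16*I)
z(l) = -8 + l
z(200) + √(13062 + U(63, -72)) = (-8 + 200) + √(13062 + (-144*(-72) + 16*63)) = 192 + √(13062 + (10368 + 1008)) = 192 + √(13062 + 11376) = 192 + √24438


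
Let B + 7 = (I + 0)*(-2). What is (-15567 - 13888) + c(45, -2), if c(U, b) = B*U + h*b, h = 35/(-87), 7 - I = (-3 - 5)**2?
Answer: -2143610/87 ≈ -24639.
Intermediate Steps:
I = -57 (I = 7 - (-3 - 5)**2 = 7 - 1*(-8)**2 = 7 - 1*64 = 7 - 64 = -57)
h = -35/87 (h = 35*(-1/87) = -35/87 ≈ -0.40230)
B = 107 (B = -7 + (-57 + 0)*(-2) = -7 - 57*(-2) = -7 + 114 = 107)
c(U, b) = 107*U - 35*b/87
(-15567 - 13888) + c(45, -2) = (-15567 - 13888) + (107*45 - 35/87*(-2)) = -29455 + (4815 + 70/87) = -29455 + 418975/87 = -2143610/87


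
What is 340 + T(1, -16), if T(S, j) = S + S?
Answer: 342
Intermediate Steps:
T(S, j) = 2*S
340 + T(1, -16) = 340 + 2*1 = 340 + 2 = 342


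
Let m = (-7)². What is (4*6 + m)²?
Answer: 5329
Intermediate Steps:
m = 49
(4*6 + m)² = (4*6 + 49)² = (24 + 49)² = 73² = 5329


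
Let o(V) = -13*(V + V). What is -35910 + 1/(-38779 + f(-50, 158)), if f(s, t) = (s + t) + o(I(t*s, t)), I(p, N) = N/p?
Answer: -34716423445/966762 ≈ -35910.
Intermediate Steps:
o(V) = -26*V
f(s, t) = s + t - 26/s (f(s, t) = (s + t) - 26*t/(t*s) = (s + t) - 26*t/(s*t) = (s + t) - 26*t*1/(s*t) = (s + t) - 26/s = s + t - 26/s)
-35910 + 1/(-38779 + f(-50, 158)) = -35910 + 1/(-38779 + (-50 + 158 - 26/(-50))) = -35910 + 1/(-38779 + (-50 + 158 - 26*(-1/50))) = -35910 + 1/(-38779 + (-50 + 158 + 13/25)) = -35910 + 1/(-38779 + 2713/25) = -35910 + 1/(-966762/25) = -35910 - 25/966762 = -34716423445/966762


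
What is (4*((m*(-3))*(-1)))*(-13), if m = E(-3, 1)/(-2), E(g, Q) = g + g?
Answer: -468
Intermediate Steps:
E(g, Q) = 2*g
m = 3 (m = (2*(-3))/(-2) = -6*(-½) = 3)
(4*((m*(-3))*(-1)))*(-13) = (4*((3*(-3))*(-1)))*(-13) = (4*(-9*(-1)))*(-13) = (4*9)*(-13) = 36*(-13) = -468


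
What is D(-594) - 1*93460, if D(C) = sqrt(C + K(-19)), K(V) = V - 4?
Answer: -93460 + I*sqrt(617) ≈ -93460.0 + 24.839*I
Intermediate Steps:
K(V) = -4 + V
D(C) = sqrt(-23 + C) (D(C) = sqrt(C + (-4 - 19)) = sqrt(C - 23) = sqrt(-23 + C))
D(-594) - 1*93460 = sqrt(-23 - 594) - 1*93460 = sqrt(-617) - 93460 = I*sqrt(617) - 93460 = -93460 + I*sqrt(617)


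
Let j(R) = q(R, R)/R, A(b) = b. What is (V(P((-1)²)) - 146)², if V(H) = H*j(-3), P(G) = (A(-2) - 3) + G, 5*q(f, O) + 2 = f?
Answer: 195364/9 ≈ 21707.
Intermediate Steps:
q(f, O) = -⅖ + f/5
j(R) = (-⅖ + R/5)/R
P(G) = -5 + G (P(G) = (-2 - 3) + G = -5 + G)
V(H) = H/3 (V(H) = H*((⅕)*(-2 - 3)/(-3)) = H*((⅕)*(-⅓)*(-5)) = H*(⅓) = H/3)
(V(P((-1)²)) - 146)² = ((-5 + (-1)²)/3 - 146)² = ((-5 + 1)/3 - 146)² = ((⅓)*(-4) - 146)² = (-4/3 - 146)² = (-442/3)² = 195364/9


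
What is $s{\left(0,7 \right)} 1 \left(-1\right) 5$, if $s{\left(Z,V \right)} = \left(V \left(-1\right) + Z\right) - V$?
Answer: $70$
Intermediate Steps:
$s{\left(Z,V \right)} = Z - 2 V$ ($s{\left(Z,V \right)} = \left(- V + Z\right) - V = \left(Z - V\right) - V = Z - 2 V$)
$s{\left(0,7 \right)} 1 \left(-1\right) 5 = \left(0 - 14\right) 1 \left(-1\right) 5 = \left(0 - 14\right) \left(\left(-1\right) 5\right) = \left(-14\right) \left(-5\right) = 70$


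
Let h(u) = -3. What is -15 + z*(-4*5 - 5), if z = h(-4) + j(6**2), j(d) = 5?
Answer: -65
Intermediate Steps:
z = 2 (z = -3 + 5 = 2)
-15 + z*(-4*5 - 5) = -15 + 2*(-4*5 - 5) = -15 + 2*(-20 - 5) = -15 + 2*(-25) = -15 - 50 = -65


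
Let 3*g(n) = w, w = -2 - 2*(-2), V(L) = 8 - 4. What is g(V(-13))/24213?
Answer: 2/72639 ≈ 2.7533e-5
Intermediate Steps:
V(L) = 4
w = 2 (w = -2 + 4 = 2)
g(n) = 2/3 (g(n) = (1/3)*2 = 2/3)
g(V(-13))/24213 = (2/3)/24213 = (2/3)*(1/24213) = 2/72639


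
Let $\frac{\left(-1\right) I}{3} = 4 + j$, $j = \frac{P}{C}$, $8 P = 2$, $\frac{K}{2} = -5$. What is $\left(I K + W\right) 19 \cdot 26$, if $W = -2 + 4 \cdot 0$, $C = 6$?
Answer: $\frac{117819}{2} \approx 58910.0$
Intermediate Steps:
$K = -10$ ($K = 2 \left(-5\right) = -10$)
$P = \frac{1}{4}$ ($P = \frac{1}{8} \cdot 2 = \frac{1}{4} \approx 0.25$)
$j = \frac{1}{24}$ ($j = \frac{1}{4 \cdot 6} = \frac{1}{4} \cdot \frac{1}{6} = \frac{1}{24} \approx 0.041667$)
$I = - \frac{97}{8}$ ($I = - 3 \left(4 + \frac{1}{24}\right) = \left(-3\right) \frac{97}{24} = - \frac{97}{8} \approx -12.125$)
$W = -2$ ($W = -2 + 0 = -2$)
$\left(I K + W\right) 19 \cdot 26 = \left(\left(- \frac{97}{8}\right) \left(-10\right) - 2\right) 19 \cdot 26 = \left(\frac{485}{4} - 2\right) 19 \cdot 26 = \frac{477}{4} \cdot 19 \cdot 26 = \frac{9063}{4} \cdot 26 = \frac{117819}{2}$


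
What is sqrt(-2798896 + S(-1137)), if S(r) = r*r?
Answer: I*sqrt(1506127) ≈ 1227.2*I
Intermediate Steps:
S(r) = r**2
sqrt(-2798896 + S(-1137)) = sqrt(-2798896 + (-1137)**2) = sqrt(-2798896 + 1292769) = sqrt(-1506127) = I*sqrt(1506127)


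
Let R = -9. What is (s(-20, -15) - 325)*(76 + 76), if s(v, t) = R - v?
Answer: -47728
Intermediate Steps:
s(v, t) = -9 - v
(s(-20, -15) - 325)*(76 + 76) = ((-9 - 1*(-20)) - 325)*(76 + 76) = ((-9 + 20) - 325)*152 = (11 - 325)*152 = -314*152 = -47728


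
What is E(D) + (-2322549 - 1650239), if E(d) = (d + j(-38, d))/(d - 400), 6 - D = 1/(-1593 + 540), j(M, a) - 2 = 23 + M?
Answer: -1648234250858/414881 ≈ -3.9728e+6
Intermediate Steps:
j(M, a) = 25 + M (j(M, a) = 2 + (23 + M) = 25 + M)
D = 6319/1053 (D = 6 - 1/(-1593 + 540) = 6 - 1/(-1053) = 6 - 1*(-1/1053) = 6 + 1/1053 = 6319/1053 ≈ 6.0009)
E(d) = (-13 + d)/(-400 + d) (E(d) = (d + (25 - 38))/(d - 400) = (d - 13)/(-400 + d) = (-13 + d)/(-400 + d))
E(D) + (-2322549 - 1650239) = (-13 + 6319/1053)/(-400 + 6319/1053) + (-2322549 - 1650239) = -7370/1053/(-414881/1053) - 3972788 = -1053/414881*(-7370/1053) - 3972788 = 7370/414881 - 3972788 = -1648234250858/414881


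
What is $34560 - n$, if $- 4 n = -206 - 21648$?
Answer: $\frac{58193}{2} \approx 29097.0$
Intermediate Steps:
$n = \frac{10927}{2}$ ($n = - \frac{-206 - 21648}{4} = \left(- \frac{1}{4}\right) \left(-21854\right) = \frac{10927}{2} \approx 5463.5$)
$34560 - n = 34560 - \frac{10927}{2} = \frac{58193}{2}$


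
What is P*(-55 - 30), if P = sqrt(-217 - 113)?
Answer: -85*I*sqrt(330) ≈ -1544.1*I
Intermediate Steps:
P = I*sqrt(330) (P = sqrt(-330) = I*sqrt(330) ≈ 18.166*I)
P*(-55 - 30) = (I*sqrt(330))*(-55 - 30) = (I*sqrt(330))*(-85) = -85*I*sqrt(330)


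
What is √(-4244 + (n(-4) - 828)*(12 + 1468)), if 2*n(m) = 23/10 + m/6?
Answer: I*√11056278/3 ≈ 1108.4*I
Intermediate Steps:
n(m) = 23/20 + m/12 (n(m) = (23/10 + m/6)/2 = 23/20 + m/12)
√(-4244 + (n(-4) - 828)*(12 + 1468)) = √(-4244 + ((23/20 + (1/12)*(-4)) - 828)*(12 + 1468)) = √(-4244 + ((23/20 - ⅓) - 828)*1480) = √(-4244 + (49/60 - 828)*1480) = √(-4244 - 49631/60*1480) = √(-4244 - 3672694/3) = √(-3685426/3) = I*√11056278/3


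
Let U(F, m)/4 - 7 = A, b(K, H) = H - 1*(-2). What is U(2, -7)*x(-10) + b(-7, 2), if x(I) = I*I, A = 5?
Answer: 4804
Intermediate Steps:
b(K, H) = 2 + H (b(K, H) = H + 2 = 2 + H)
x(I) = I**2
U(F, m) = 48 (U(F, m) = 28 + 4*5 = 28 + 20 = 48)
U(2, -7)*x(-10) + b(-7, 2) = 48*(-10)**2 + (2 + 2) = 48*100 + 4 = 4800 + 4 = 4804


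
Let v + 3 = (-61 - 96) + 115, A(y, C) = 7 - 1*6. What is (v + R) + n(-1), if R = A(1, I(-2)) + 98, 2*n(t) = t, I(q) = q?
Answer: 107/2 ≈ 53.500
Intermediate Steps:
A(y, C) = 1 (A(y, C) = 7 - 6 = 1)
n(t) = t/2
R = 99 (R = 1 + 98 = 99)
v = -45 (v = -3 + ((-61 - 96) + 115) = -3 + (-157 + 115) = -3 - 42 = -45)
(v + R) + n(-1) = (-45 + 99) + (1/2)*(-1) = 54 - 1/2 = 107/2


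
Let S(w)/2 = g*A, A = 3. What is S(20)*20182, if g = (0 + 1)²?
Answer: 121092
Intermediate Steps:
g = 1 (g = 1² = 1)
S(w) = 6 (S(w) = 2*(1*3) = 2*3 = 6)
S(20)*20182 = 6*20182 = 121092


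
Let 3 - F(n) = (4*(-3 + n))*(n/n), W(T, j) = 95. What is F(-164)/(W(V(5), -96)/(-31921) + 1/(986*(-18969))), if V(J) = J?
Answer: -400608684515094/1776858151 ≈ -2.2546e+5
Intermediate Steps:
F(n) = 15 - 4*n (F(n) = 3 - 4*(-3 + n)*n/n = 3 - (-12 + 4*n) = 3 + (12 - 4*n) = 15 - 4*n)
F(-164)/(W(V(5), -96)/(-31921) + 1/(986*(-18969))) = (15 - 4*(-164))/(95/(-31921) + 1/(986*(-18969))) = (15 + 656)/(95*(-1/31921) + (1/986)*(-1/18969)) = 671/(-95/31921 - 1/18703434) = 671/(-1776858151/597032316714) = 671*(-597032316714/1776858151) = -400608684515094/1776858151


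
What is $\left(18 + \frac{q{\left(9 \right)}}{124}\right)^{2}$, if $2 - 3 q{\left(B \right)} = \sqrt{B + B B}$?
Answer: $\frac{22431647}{69192} - \frac{3349 \sqrt{10}}{11532} \approx 323.28$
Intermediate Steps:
$q{\left(B \right)} = \frac{2}{3} - \frac{\sqrt{B + B^{2}}}{3}$ ($q{\left(B \right)} = \frac{2}{3} - \frac{\sqrt{B + B B}}{3} = \frac{2}{3} - \frac{\sqrt{B + B^{2}}}{3}$)
$\left(18 + \frac{q{\left(9 \right)}}{124}\right)^{2} = \left(18 + \frac{\frac{2}{3} - \frac{\sqrt{9 \left(1 + 9\right)}}{3}}{124}\right)^{2} = \left(18 + \left(\frac{2}{3} - \frac{\sqrt{9 \cdot 10}}{3}\right) \frac{1}{124}\right)^{2} = \left(18 + \left(\frac{2}{3} - \frac{\sqrt{90}}{3}\right) \frac{1}{124}\right)^{2} = \left(18 + \left(\frac{2}{3} - \frac{3 \sqrt{10}}{3}\right) \frac{1}{124}\right)^{2} = \left(18 + \left(\frac{2}{3} - \sqrt{10}\right) \frac{1}{124}\right)^{2} = \left(18 + \left(\frac{1}{186} - \frac{\sqrt{10}}{124}\right)\right)^{2} = \left(\frac{3349}{186} - \frac{\sqrt{10}}{124}\right)^{2}$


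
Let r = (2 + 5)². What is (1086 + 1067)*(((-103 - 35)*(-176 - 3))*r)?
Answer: 2605986894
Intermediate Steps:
r = 49 (r = 7² = 49)
(1086 + 1067)*(((-103 - 35)*(-176 - 3))*r) = (1086 + 1067)*(((-103 - 35)*(-176 - 3))*49) = 2153*(-138*(-179)*49) = 2153*(24702*49) = 2153*1210398 = 2605986894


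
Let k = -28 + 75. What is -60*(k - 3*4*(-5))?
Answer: -6420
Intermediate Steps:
k = 47
-60*(k - 3*4*(-5)) = -60*(47 - 3*4*(-5)) = -60*(47 - 12*(-5)) = -60*(47 + 60) = -60*107 = -6420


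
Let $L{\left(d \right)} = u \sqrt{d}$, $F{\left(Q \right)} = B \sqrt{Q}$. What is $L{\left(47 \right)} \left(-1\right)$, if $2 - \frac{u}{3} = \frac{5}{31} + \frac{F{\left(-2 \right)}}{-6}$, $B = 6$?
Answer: $- \frac{171 \sqrt{47}}{31} - 3 i \sqrt{94} \approx -37.817 - 29.086 i$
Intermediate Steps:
$F{\left(Q \right)} = 6 \sqrt{Q}$
$u = \frac{171}{31} + 3 i \sqrt{2}$ ($u = 6 - 3 \left(\frac{5}{31} + \frac{6 \sqrt{-2}}{-6}\right) = 6 - 3 \left(5 \cdot \frac{1}{31} + 6 i \sqrt{2} \left(- \frac{1}{6}\right)\right) = 6 - 3 \left(\frac{5}{31} + 6 i \sqrt{2} \left(- \frac{1}{6}\right)\right) = 6 - 3 \left(\frac{5}{31} - i \sqrt{2}\right) = 6 - \left(\frac{15}{31} - 3 i \sqrt{2}\right) = \frac{171}{31} + 3 i \sqrt{2} \approx 5.5161 + 4.2426 i$)
$L{\left(d \right)} = \sqrt{d} \left(\frac{171}{31} + 3 i \sqrt{2}\right)$ ($L{\left(d \right)} = \left(\frac{171}{31} + 3 i \sqrt{2}\right) \sqrt{d} = \sqrt{d} \left(\frac{171}{31} + 3 i \sqrt{2}\right)$)
$L{\left(47 \right)} \left(-1\right) = \sqrt{47} \left(\frac{171}{31} + 3 i \sqrt{2}\right) \left(-1\right) = - \sqrt{47} \left(\frac{171}{31} + 3 i \sqrt{2}\right)$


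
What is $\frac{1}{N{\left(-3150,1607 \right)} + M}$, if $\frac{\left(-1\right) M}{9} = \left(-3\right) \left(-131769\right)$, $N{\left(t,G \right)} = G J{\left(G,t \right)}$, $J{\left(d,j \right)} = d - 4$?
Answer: $- \frac{1}{981742} \approx -1.0186 \cdot 10^{-6}$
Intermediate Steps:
$J{\left(d,j \right)} = -4 + d$
$N{\left(t,G \right)} = G \left(-4 + G\right)$
$M = -3557763$ ($M = - 9 \left(\left(-3\right) \left(-131769\right)\right) = \left(-9\right) 395307 = -3557763$)
$\frac{1}{N{\left(-3150,1607 \right)} + M} = \frac{1}{1607 \left(-4 + 1607\right) - 3557763} = \frac{1}{1607 \cdot 1603 - 3557763} = \frac{1}{2576021 - 3557763} = \frac{1}{-981742} = - \frac{1}{981742}$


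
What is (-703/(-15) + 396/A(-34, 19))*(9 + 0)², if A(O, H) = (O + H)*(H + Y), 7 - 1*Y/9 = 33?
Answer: 4091607/1075 ≈ 3806.1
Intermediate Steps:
Y = -234 (Y = 63 - 9*33 = 63 - 297 = -234)
A(O, H) = (-234 + H)*(H + O) (A(O, H) = (O + H)*(H - 234) = (H + O)*(-234 + H) = (-234 + H)*(H + O))
(-703/(-15) + 396/A(-34, 19))*(9 + 0)² = (-703/(-15) + 396/(19² - 234*19 - 234*(-34) + 19*(-34)))*(9 + 0)² = (-703*(-1/15) + 396/(361 - 4446 + 7956 - 646))*9² = (703/15 + 396/3225)*81 = (703/15 + 396*(1/3225))*81 = (703/15 + 132/1075)*81 = (151541/3225)*81 = 4091607/1075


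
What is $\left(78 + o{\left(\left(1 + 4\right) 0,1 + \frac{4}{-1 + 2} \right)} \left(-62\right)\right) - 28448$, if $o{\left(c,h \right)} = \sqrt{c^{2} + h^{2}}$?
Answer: $-28680$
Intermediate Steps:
$\left(78 + o{\left(\left(1 + 4\right) 0,1 + \frac{4}{-1 + 2} \right)} \left(-62\right)\right) - 28448 = \left(78 + \sqrt{\left(\left(1 + 4\right) 0\right)^{2} + \left(1 + \frac{4}{-1 + 2}\right)^{2}} \left(-62\right)\right) - 28448 = \left(78 + \sqrt{\left(5 \cdot 0\right)^{2} + \left(1 + \frac{4}{1}\right)^{2}} \left(-62\right)\right) - 28448 = \left(78 + \sqrt{0^{2} + \left(1 + 4 \cdot 1\right)^{2}} \left(-62\right)\right) - 28448 = \left(78 + \sqrt{0 + \left(1 + 4\right)^{2}} \left(-62\right)\right) - 28448 = \left(78 + \sqrt{0 + 5^{2}} \left(-62\right)\right) - 28448 = \left(78 + \sqrt{0 + 25} \left(-62\right)\right) - 28448 = \left(78 + \sqrt{25} \left(-62\right)\right) - 28448 = \left(78 + 5 \left(-62\right)\right) - 28448 = \left(78 - 310\right) - 28448 = -232 - 28448 = -28680$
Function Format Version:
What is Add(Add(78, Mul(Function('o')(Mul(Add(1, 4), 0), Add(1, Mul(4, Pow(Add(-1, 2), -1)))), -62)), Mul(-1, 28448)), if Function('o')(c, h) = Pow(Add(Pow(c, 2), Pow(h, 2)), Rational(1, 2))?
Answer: -28680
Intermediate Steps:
Add(Add(78, Mul(Function('o')(Mul(Add(1, 4), 0), Add(1, Mul(4, Pow(Add(-1, 2), -1)))), -62)), Mul(-1, 28448)) = Add(Add(78, Mul(Pow(Add(Pow(Mul(Add(1, 4), 0), 2), Pow(Add(1, Mul(4, Pow(Add(-1, 2), -1))), 2)), Rational(1, 2)), -62)), Mul(-1, 28448)) = Add(Add(78, Mul(Pow(Add(Pow(Mul(5, 0), 2), Pow(Add(1, Mul(4, Pow(1, -1))), 2)), Rational(1, 2)), -62)), -28448) = Add(Add(78, Mul(Pow(Add(Pow(0, 2), Pow(Add(1, Mul(4, 1)), 2)), Rational(1, 2)), -62)), -28448) = Add(Add(78, Mul(Pow(Add(0, Pow(Add(1, 4), 2)), Rational(1, 2)), -62)), -28448) = Add(Add(78, Mul(Pow(Add(0, Pow(5, 2)), Rational(1, 2)), -62)), -28448) = Add(Add(78, Mul(Pow(Add(0, 25), Rational(1, 2)), -62)), -28448) = Add(Add(78, Mul(Pow(25, Rational(1, 2)), -62)), -28448) = Add(Add(78, Mul(5, -62)), -28448) = Add(Add(78, -310), -28448) = Add(-232, -28448) = -28680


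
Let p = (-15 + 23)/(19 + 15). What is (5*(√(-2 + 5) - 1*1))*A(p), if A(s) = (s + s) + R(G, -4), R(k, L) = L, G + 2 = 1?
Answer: 300/17 - 300*√3/17 ≈ -12.919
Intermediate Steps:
G = -1 (G = -2 + 1 = -1)
p = 4/17 (p = 8/34 = 8*(1/34) = 4/17 ≈ 0.23529)
A(s) = -4 + 2*s (A(s) = (s + s) - 4 = 2*s - 4 = -4 + 2*s)
(5*(√(-2 + 5) - 1*1))*A(p) = (5*(√(-2 + 5) - 1*1))*(-4 + 2*(4/17)) = (5*(√3 - 1))*(-4 + 8/17) = (5*(-1 + √3))*(-60/17) = (-5 + 5*√3)*(-60/17) = 300/17 - 300*√3/17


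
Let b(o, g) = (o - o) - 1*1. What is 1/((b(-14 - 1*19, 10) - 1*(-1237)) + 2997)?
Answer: 1/4233 ≈ 0.00023624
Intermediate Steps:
b(o, g) = -1 (b(o, g) = 0 - 1 = -1)
1/((b(-14 - 1*19, 10) - 1*(-1237)) + 2997) = 1/((-1 - 1*(-1237)) + 2997) = 1/((-1 + 1237) + 2997) = 1/(1236 + 2997) = 1/4233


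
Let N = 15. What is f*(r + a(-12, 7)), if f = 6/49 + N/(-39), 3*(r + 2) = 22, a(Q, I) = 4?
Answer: -668/273 ≈ -2.4469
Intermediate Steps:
r = 16/3 (r = -2 + (⅓)*22 = -2 + 22/3 = 16/3 ≈ 5.3333)
f = -167/637 (f = 6/49 + 15/(-39) = 6*(1/49) + 15*(-1/39) = 6/49 - 5/13 = -167/637 ≈ -0.26217)
f*(r + a(-12, 7)) = -167*(16/3 + 4)/637 = -167/637*28/3 = -668/273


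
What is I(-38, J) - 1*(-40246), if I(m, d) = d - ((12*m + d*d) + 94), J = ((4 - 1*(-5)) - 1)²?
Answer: 36576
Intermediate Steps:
J = 64 (J = ((4 + 5) - 1)² = (9 - 1)² = 8² = 64)
I(m, d) = -94 + d - d² - 12*m (I(m, d) = d - ((12*m + d²) + 94) = d - ((d² + 12*m) + 94) = d - (94 + d² + 12*m) = d + (-94 - d² - 12*m) = -94 + d - d² - 12*m)
I(-38, J) - 1*(-40246) = (-94 + 64 - 1*64² - 12*(-38)) - 1*(-40246) = (-94 + 64 - 1*4096 + 456) + 40246 = (-94 + 64 - 4096 + 456) + 40246 = -3670 + 40246 = 36576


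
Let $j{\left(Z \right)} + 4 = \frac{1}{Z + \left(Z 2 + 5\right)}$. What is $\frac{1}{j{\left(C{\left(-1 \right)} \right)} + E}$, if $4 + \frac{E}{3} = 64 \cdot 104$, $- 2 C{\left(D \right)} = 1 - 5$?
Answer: $\frac{11}{219473} \approx 5.012 \cdot 10^{-5}$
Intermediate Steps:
$C{\left(D \right)} = 2$ ($C{\left(D \right)} = - \frac{1 - 5}{2} = \left(- \frac{1}{2}\right) \left(-4\right) = 2$)
$E = 19956$ ($E = -12 + 3 \cdot 64 \cdot 104 = -12 + 3 \cdot 6656 = -12 + 19968 = 19956$)
$j{\left(Z \right)} = -4 + \frac{1}{5 + 3 Z}$ ($j{\left(Z \right)} = -4 + \frac{1}{Z + \left(Z 2 + 5\right)} = -4 + \frac{1}{Z + \left(2 Z + 5\right)} = -4 + \frac{1}{Z + \left(5 + 2 Z\right)} = -4 + \frac{1}{5 + 3 Z}$)
$\frac{1}{j{\left(C{\left(-1 \right)} \right)} + E} = \frac{1}{\frac{-19 - 24}{5 + 3 \cdot 2} + 19956} = \frac{1}{\frac{-19 - 24}{5 + 6} + 19956} = \frac{1}{\frac{1}{11} \left(-43\right) + 19956} = \frac{1}{- \frac{43}{11} + 19956} = \frac{1}{\frac{219473}{11}} = \frac{11}{219473}$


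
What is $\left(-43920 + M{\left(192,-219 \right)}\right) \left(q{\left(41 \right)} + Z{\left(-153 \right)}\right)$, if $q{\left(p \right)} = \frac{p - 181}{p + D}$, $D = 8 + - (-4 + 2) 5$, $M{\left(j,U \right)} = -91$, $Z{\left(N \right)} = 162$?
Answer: $- \frac{414495598}{59} \approx -7.0254 \cdot 10^{6}$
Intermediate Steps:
$D = 18$ ($D = 8 + \left(-1\right) \left(-2\right) 5 = 8 + 2 \cdot 5 = 8 + 10 = 18$)
$q{\left(p \right)} = \frac{-181 + p}{18 + p}$ ($q{\left(p \right)} = \frac{p - 181}{p + 18} = \frac{-181 + p}{18 + p}$)
$\left(-43920 + M{\left(192,-219 \right)}\right) \left(q{\left(41 \right)} + Z{\left(-153 \right)}\right) = \left(-43920 - 91\right) \left(\frac{-181 + 41}{18 + 41} + 162\right) = - 44011 \left(\frac{1}{59} \left(-140\right) + 162\right) = - 44011 \left(- \frac{140}{59} + 162\right) = \left(-44011\right) \frac{9418}{59} = - \frac{414495598}{59}$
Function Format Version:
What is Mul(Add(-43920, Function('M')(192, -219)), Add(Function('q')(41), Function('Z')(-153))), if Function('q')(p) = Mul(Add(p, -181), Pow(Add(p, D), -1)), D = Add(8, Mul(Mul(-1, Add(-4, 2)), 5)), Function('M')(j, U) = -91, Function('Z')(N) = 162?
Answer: Rational(-414495598, 59) ≈ -7.0254e+6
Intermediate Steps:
D = 18 (D = Add(8, Mul(Mul(-1, -2), 5)) = Add(8, Mul(2, 5)) = Add(8, 10) = 18)
Function('q')(p) = Mul(Pow(Add(18, p), -1), Add(-181, p)) (Function('q')(p) = Mul(Add(p, -181), Pow(Add(p, 18), -1)) = Mul(Add(-181, p), Pow(Add(18, p), -1)) = Mul(Pow(Add(18, p), -1), Add(-181, p)))
Mul(Add(-43920, Function('M')(192, -219)), Add(Function('q')(41), Function('Z')(-153))) = Mul(Add(-43920, -91), Add(Mul(Pow(Add(18, 41), -1), Add(-181, 41)), 162)) = Mul(-44011, Add(Mul(Pow(59, -1), -140), 162)) = Mul(-44011, Add(Mul(Rational(1, 59), -140), 162)) = Mul(-44011, Add(Rational(-140, 59), 162)) = Mul(-44011, Rational(9418, 59)) = Rational(-414495598, 59)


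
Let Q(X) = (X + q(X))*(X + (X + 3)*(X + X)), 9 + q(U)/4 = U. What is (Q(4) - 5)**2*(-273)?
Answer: -254224425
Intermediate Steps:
q(U) = -36 + 4*U
Q(X) = (-36 + 5*X)*(X + 2*X*(3 + X)) (Q(X) = (X + (-36 + 4*X))*(X + (X + 3)*(X + X)) = (-36 + 5*X)*(X + (3 + X)*(2*X)) = (-36 + 5*X)*(X + 2*X*(3 + X)))
(Q(4) - 5)**2*(-273) = (4*(-252 - 37*4 + 10*4**2) - 5)**2*(-273) = (4*(-252 - 148 + 10*16) - 5)**2*(-273) = (4*(-252 - 148 + 160) - 5)**2*(-273) = (4*(-240) - 5)**2*(-273) = (-960 - 5)**2*(-273) = (-965)**2*(-273) = 931225*(-273) = -254224425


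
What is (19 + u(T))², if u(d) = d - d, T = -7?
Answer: 361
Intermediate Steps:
u(d) = 0
(19 + u(T))² = (19 + 0)² = 19² = 361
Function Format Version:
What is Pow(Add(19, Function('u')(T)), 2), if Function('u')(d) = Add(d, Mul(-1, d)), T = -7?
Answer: 361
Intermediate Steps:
Function('u')(d) = 0
Pow(Add(19, Function('u')(T)), 2) = Pow(Add(19, 0), 2) = Pow(19, 2) = 361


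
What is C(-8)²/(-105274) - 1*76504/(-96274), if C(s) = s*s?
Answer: 1914885948/2533787269 ≈ 0.75574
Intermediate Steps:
C(s) = s²
C(-8)²/(-105274) - 1*76504/(-96274) = ((-8)²)²/(-105274) - 1*76504/(-96274) = 64²*(-1/105274) - 76504*(-1/96274) = 4096*(-1/105274) + 38252/48137 = -2048/52637 + 38252/48137 = 1914885948/2533787269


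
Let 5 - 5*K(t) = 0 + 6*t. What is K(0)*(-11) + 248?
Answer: 237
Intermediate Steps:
K(t) = 1 - 6*t/5 (K(t) = 1 - (0 + 6*t)/5 = 1 - 6*t/5)
K(0)*(-11) + 248 = (1 - 6/5*0)*(-11) + 248 = (1 + 0)*(-11) + 248 = 1*(-11) + 248 = -11 + 248 = 237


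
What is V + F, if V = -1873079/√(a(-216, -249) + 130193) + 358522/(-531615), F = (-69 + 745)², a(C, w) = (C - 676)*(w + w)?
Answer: 242934937718/531615 - 1873079*√574409/574409 ≈ 4.5450e+5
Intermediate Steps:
a(C, w) = 2*w*(-676 + C) (a(C, w) = (-676 + C)*(2*w) = 2*w*(-676 + C))
F = 456976 (F = 676² = 456976)
V = -358522/531615 - 1873079*√574409/574409 (V = -1873079/√(2*(-249)*(-676 - 216) + 130193) + 358522/(-531615) = -1873079/√(2*(-249)*(-892) + 130193) + 358522*(-1/531615) = -1873079/√(444216 + 130193) - 358522/531615 = -1873079*√574409/574409 - 358522/531615 = -358522/531615 - 1873079*√574409/574409 ≈ -2472.1)
V + F = (-358522/531615 - 1873079*√574409/574409) + 456976 = 242934937718/531615 - 1873079*√574409/574409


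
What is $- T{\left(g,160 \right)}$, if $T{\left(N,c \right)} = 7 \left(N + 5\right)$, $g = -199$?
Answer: $1358$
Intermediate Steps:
$T{\left(N,c \right)} = 35 + 7 N$ ($T{\left(N,c \right)} = 7 \left(5 + N\right) = 35 + 7 N$)
$- T{\left(g,160 \right)} = - (35 + 7 \left(-199\right)) = - (35 - 1393) = \left(-1\right) \left(-1358\right) = 1358$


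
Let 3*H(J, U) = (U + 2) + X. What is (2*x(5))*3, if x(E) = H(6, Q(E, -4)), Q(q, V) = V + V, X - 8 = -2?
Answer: 0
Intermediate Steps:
X = 6 (X = 8 - 2 = 6)
Q(q, V) = 2*V
H(J, U) = 8/3 + U/3 (H(J, U) = ((U + 2) + 6)/3 = ((2 + U) + 6)/3 = (8 + U)/3 = 8/3 + U/3)
x(E) = 0 (x(E) = 8/3 + (2*(-4))/3 = 8/3 + (⅓)*(-8) = 8/3 - 8/3 = 0)
(2*x(5))*3 = (2*0)*3 = 0*3 = 0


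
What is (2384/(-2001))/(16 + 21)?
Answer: -2384/74037 ≈ -0.032200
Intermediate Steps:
(2384/(-2001))/(16 + 21) = (2384*(-1/2001))/37 = (1/37)*(-2384/2001) = -2384/74037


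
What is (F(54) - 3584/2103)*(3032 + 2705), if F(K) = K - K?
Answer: -20561408/2103 ≈ -9777.2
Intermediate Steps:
F(K) = 0
(F(54) - 3584/2103)*(3032 + 2705) = (0 - 3584/2103)*(3032 + 2705) = (0 - 3584*1/2103)*5737 = (0 - 3584/2103)*5737 = -3584/2103*5737 = -20561408/2103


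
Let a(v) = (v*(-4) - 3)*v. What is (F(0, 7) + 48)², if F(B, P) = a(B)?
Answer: 2304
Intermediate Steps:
a(v) = v*(-3 - 4*v) (a(v) = (-4*v - 3)*v = (-3 - 4*v)*v = v*(-3 - 4*v))
F(B, P) = -B*(3 + 4*B)
(F(0, 7) + 48)² = (-1*0*(3 + 4*0) + 48)² = (-1*0*(3 + 0) + 48)² = (-1*0*3 + 48)² = (0 + 48)² = 48² = 2304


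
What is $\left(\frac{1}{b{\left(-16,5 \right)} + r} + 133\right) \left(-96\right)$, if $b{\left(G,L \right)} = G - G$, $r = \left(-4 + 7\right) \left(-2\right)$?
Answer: $-12752$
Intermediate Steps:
$r = -6$ ($r = 3 \left(-2\right) = -6$)
$b{\left(G,L \right)} = 0$
$\left(\frac{1}{b{\left(-16,5 \right)} + r} + 133\right) \left(-96\right) = \left(\frac{1}{0 - 6} + 133\right) \left(-96\right) = \left(\frac{1}{-6} + 133\right) \left(-96\right) = \left(- \frac{1}{6} + 133\right) \left(-96\right) = \frac{797}{6} \left(-96\right) = -12752$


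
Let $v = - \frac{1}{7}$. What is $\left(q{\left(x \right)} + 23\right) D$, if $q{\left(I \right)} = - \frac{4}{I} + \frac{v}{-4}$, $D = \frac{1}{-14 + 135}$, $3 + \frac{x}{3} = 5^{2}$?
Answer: $\frac{21229}{111804} \approx 0.18988$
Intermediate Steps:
$x = 66$ ($x = -9 + 3 \cdot 5^{2} = -9 + 3 \cdot 25 = -9 + 75 = 66$)
$v = - \frac{1}{7}$ ($v = \left(-1\right) \frac{1}{7} = - \frac{1}{7} \approx -0.14286$)
$D = \frac{1}{121} \approx 0.0082645$
$q{\left(I \right)} = \frac{1}{28} - \frac{4}{I}$ ($q{\left(I \right)} = - \frac{4}{I} - \frac{1}{7 \left(-4\right)} = - \frac{4}{I} - - \frac{1}{28} = - \frac{4}{I} + \frac{1}{28} = \frac{1}{28} - \frac{4}{I}$)
$\left(q{\left(x \right)} + 23\right) D = \left(\frac{-112 + 66}{28 \cdot 66} + 23\right) \frac{1}{121} = \left(\frac{1}{28} \cdot \frac{1}{66} \left(-46\right) + 23\right) \frac{1}{121} = \left(- \frac{23}{924} + 23\right) \frac{1}{121} = \frac{21229}{924} \cdot \frac{1}{121} = \frac{21229}{111804}$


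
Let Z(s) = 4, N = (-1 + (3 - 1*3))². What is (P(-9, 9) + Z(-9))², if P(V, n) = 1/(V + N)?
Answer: 961/64 ≈ 15.016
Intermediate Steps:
N = 1 (N = (-1 + (3 - 3))² = (-1 + 0)² = (-1)² = 1)
P(V, n) = 1/(1 + V) (P(V, n) = 1/(V + 1) = 1/(1 + V))
(P(-9, 9) + Z(-9))² = (1/(1 - 9) + 4)² = (1/(-8) + 4)² = (-⅛ + 4)² = (31/8)² = 961/64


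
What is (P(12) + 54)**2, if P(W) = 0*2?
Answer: 2916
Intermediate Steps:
P(W) = 0
(P(12) + 54)**2 = (0 + 54)**2 = 54**2 = 2916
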